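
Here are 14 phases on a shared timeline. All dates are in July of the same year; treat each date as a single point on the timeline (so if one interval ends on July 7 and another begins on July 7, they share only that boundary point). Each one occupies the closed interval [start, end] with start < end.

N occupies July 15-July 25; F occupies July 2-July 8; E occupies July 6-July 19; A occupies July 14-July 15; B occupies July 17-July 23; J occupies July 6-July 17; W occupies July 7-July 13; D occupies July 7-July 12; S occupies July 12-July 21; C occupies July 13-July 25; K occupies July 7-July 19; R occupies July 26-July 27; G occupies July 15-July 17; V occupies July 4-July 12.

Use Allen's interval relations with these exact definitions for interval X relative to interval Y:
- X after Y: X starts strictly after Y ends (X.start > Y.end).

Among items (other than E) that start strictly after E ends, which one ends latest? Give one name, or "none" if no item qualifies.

R

Target E = [July 6, July 19].
A [July 14, July 15] → during → excluded.
B [July 17, July 23] → overlapped-by → excluded.
C [July 13, July 25] → overlapped-by → excluded.
D [July 7, July 12] → during → excluded.
F [July 2, July 8] → overlaps → excluded.
G [July 15, July 17] → during → excluded.
J [July 6, July 17] → starts → excluded.
K [July 7, July 19] → finishes → excluded.
N [July 15, July 25] → overlapped-by → excluded.
R [July 26, July 27] → after → candidate.
S [July 12, July 21] → overlapped-by → excluded.
V [July 4, July 12] → overlaps → excluded.
W [July 7, July 13] → during → excluded.
Among candidates, latest end is July 27 → R.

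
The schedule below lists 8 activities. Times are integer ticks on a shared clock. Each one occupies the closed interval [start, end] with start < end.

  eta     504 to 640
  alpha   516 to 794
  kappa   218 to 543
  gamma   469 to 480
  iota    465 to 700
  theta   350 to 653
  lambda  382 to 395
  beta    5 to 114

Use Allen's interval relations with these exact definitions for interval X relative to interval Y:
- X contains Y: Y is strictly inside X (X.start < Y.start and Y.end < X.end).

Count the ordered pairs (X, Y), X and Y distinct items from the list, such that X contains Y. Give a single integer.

7

Checking all 56 ordered pairs for relation 'contains'; matching pairs in alphabetical order:
(iota, eta): iota contains eta ✓
(iota, gamma): iota contains gamma ✓
(kappa, gamma): kappa contains gamma ✓
(kappa, lambda): kappa contains lambda ✓
(theta, eta): theta contains eta ✓
(theta, gamma): theta contains gamma ✓
(theta, lambda): theta contains lambda ✓
Count: 7.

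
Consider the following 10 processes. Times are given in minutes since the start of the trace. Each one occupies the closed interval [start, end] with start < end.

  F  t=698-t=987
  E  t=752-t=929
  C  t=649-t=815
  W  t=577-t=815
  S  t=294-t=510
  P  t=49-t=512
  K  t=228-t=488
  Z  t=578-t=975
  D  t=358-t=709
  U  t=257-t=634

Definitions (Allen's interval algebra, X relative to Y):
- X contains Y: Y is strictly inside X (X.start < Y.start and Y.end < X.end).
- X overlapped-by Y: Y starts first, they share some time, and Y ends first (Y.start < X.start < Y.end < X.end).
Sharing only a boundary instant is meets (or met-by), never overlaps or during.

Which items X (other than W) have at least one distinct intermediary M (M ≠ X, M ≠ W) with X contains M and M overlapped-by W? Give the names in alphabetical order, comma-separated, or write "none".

F, Z

Target W = [t=577, t=815].
Intermediaries M with M overlapped-by W: E, F, Z.
Via E — items with X contains E: F, Z.
Via F — items with X contains F: none.
Via Z — items with X contains Z: none.
Union: F, Z.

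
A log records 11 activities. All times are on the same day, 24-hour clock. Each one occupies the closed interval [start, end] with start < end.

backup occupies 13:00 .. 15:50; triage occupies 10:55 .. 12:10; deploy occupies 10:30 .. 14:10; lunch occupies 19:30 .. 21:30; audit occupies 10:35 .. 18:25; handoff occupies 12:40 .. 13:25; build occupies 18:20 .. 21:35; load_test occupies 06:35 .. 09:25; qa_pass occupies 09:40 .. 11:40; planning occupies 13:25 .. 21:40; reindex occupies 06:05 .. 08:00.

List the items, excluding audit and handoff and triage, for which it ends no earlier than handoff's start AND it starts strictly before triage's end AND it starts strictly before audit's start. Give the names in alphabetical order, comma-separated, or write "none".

deploy

Conditions: its end is no earlier than handoff's start (X.end >= 12:40) AND its start is strictly before triage's end (X.start < 12:10) AND its start is strictly before audit's start (X.start < 10:35).
backup: end 15:50 >= 12:40? ✓; start 13:00 < 12:10? ✗; start 13:00 < 10:35? ✗ → no.
build: end 21:35 >= 12:40? ✓; start 18:20 < 12:10? ✗; start 18:20 < 10:35? ✗ → no.
deploy: end 14:10 >= 12:40? ✓; start 10:30 < 12:10? ✓; start 10:30 < 10:35? ✓ → yes.
load_test: end 09:25 >= 12:40? ✗; start 06:35 < 12:10? ✓; start 06:35 < 10:35? ✓ → no.
lunch: end 21:30 >= 12:40? ✓; start 19:30 < 12:10? ✗; start 19:30 < 10:35? ✗ → no.
planning: end 21:40 >= 12:40? ✓; start 13:25 < 12:10? ✗; start 13:25 < 10:35? ✗ → no.
qa_pass: end 11:40 >= 12:40? ✗; start 09:40 < 12:10? ✓; start 09:40 < 10:35? ✓ → no.
reindex: end 08:00 >= 12:40? ✗; start 06:05 < 12:10? ✓; start 06:05 < 10:35? ✓ → no.
Result: deploy.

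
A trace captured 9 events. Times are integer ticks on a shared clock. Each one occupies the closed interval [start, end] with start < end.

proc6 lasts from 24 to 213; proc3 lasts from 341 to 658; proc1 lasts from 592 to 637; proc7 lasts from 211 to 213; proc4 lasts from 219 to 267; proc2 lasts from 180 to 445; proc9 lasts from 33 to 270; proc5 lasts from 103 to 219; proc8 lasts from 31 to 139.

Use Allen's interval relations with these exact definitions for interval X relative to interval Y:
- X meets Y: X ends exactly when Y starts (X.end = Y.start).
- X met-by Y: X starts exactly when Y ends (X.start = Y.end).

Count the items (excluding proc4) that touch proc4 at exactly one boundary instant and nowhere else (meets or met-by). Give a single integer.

Target proc4 = [219, 267].
proc1 [592, 637] → after → no.
proc2 [180, 445] → contains → no.
proc3 [341, 658] → after → no.
proc5 [103, 219] → meets → counts.
proc6 [24, 213] → before → no.
proc7 [211, 213] → before → no.
proc8 [31, 139] → before → no.
proc9 [33, 270] → contains → no.
Total: 1.

1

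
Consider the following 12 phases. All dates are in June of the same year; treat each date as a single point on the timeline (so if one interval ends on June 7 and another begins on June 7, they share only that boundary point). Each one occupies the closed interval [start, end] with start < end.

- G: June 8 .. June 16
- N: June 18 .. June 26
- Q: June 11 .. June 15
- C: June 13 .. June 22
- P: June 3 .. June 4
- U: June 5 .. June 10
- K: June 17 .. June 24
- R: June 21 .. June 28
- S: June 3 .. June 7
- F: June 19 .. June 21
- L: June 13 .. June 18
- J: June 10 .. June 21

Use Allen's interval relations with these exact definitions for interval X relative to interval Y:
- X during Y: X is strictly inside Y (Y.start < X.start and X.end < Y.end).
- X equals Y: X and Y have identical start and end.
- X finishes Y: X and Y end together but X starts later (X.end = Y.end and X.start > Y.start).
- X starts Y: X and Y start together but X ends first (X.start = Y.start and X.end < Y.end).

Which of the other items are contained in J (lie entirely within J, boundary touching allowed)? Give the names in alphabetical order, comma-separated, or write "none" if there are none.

F, L, Q

Target J = [June 10, June 21].
C [June 13, June 22] → overlapped-by → no.
F [June 19, June 21] → finishes → yes.
G [June 8, June 16] → overlaps → no.
K [June 17, June 24] → overlapped-by → no.
L [June 13, June 18] → during → yes.
N [June 18, June 26] → overlapped-by → no.
P [June 3, June 4] → before → no.
Q [June 11, June 15] → during → yes.
R [June 21, June 28] → met-by → no.
S [June 3, June 7] → before → no.
U [June 5, June 10] → meets → no.
Result: F, L, Q.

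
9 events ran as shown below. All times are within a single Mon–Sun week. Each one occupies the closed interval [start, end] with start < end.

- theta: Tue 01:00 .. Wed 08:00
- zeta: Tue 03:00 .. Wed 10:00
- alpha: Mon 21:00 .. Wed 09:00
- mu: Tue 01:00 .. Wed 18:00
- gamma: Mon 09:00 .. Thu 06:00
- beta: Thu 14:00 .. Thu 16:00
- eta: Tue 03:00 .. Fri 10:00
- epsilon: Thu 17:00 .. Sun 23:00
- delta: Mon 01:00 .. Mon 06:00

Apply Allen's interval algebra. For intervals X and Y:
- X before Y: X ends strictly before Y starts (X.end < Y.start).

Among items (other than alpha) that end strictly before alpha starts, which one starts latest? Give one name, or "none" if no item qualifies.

Target alpha = [Mon 21:00, Wed 09:00].
beta [Thu 14:00, Thu 16:00] → after → excluded.
delta [Mon 01:00, Mon 06:00] → before → candidate.
epsilon [Thu 17:00, Sun 23:00] → after → excluded.
eta [Tue 03:00, Fri 10:00] → overlapped-by → excluded.
gamma [Mon 09:00, Thu 06:00] → contains → excluded.
mu [Tue 01:00, Wed 18:00] → overlapped-by → excluded.
theta [Tue 01:00, Wed 08:00] → during → excluded.
zeta [Tue 03:00, Wed 10:00] → overlapped-by → excluded.
Among candidates, latest start is Mon 01:00 → delta.

delta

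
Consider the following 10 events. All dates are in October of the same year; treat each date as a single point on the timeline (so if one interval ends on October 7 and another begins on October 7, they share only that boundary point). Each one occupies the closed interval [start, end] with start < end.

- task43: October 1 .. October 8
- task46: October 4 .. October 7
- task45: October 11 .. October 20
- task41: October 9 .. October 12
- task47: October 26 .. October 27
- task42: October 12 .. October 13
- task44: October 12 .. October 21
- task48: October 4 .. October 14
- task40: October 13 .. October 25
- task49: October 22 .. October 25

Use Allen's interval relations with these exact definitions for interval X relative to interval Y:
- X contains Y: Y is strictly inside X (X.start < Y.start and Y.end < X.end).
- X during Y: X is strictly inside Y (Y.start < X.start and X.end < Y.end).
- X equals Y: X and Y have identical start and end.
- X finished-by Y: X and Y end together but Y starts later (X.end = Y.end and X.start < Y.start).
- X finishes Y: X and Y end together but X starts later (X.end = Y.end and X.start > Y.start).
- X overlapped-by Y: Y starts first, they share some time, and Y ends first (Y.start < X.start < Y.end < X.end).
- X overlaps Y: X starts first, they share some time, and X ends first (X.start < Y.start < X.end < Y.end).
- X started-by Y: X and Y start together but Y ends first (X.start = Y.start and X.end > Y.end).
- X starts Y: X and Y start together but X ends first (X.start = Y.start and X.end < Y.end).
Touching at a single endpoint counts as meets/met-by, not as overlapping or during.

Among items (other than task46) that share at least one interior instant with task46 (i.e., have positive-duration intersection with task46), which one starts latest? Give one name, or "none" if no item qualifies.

Target task46 = [October 4, October 7].
task40 [October 13, October 25] → after → excluded.
task41 [October 9, October 12] → after → excluded.
task42 [October 12, October 13] → after → excluded.
task43 [October 1, October 8] → contains → candidate.
task44 [October 12, October 21] → after → excluded.
task45 [October 11, October 20] → after → excluded.
task47 [October 26, October 27] → after → excluded.
task48 [October 4, October 14] → started-by → candidate.
task49 [October 22, October 25] → after → excluded.
Among candidates, latest start is October 4 → task48.

task48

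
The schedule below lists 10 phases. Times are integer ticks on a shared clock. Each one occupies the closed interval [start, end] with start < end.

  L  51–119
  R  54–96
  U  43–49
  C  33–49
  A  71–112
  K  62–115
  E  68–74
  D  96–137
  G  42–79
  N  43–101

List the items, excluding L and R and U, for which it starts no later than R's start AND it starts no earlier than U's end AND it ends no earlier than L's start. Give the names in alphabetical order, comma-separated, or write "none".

none

Conditions: its start is no later than R's start (X.start <= 54) AND its start is no earlier than U's end (X.start >= 49) AND its end is no earlier than L's start (X.end >= 51).
A: start 71 <= 54? ✗; start 71 >= 49? ✓; end 112 >= 51? ✓ → no.
C: start 33 <= 54? ✓; start 33 >= 49? ✗; end 49 >= 51? ✗ → no.
D: start 96 <= 54? ✗; start 96 >= 49? ✓; end 137 >= 51? ✓ → no.
E: start 68 <= 54? ✗; start 68 >= 49? ✓; end 74 >= 51? ✓ → no.
G: start 42 <= 54? ✓; start 42 >= 49? ✗; end 79 >= 51? ✓ → no.
K: start 62 <= 54? ✗; start 62 >= 49? ✓; end 115 >= 51? ✓ → no.
N: start 43 <= 54? ✓; start 43 >= 49? ✗; end 101 >= 51? ✓ → no.
Result: none.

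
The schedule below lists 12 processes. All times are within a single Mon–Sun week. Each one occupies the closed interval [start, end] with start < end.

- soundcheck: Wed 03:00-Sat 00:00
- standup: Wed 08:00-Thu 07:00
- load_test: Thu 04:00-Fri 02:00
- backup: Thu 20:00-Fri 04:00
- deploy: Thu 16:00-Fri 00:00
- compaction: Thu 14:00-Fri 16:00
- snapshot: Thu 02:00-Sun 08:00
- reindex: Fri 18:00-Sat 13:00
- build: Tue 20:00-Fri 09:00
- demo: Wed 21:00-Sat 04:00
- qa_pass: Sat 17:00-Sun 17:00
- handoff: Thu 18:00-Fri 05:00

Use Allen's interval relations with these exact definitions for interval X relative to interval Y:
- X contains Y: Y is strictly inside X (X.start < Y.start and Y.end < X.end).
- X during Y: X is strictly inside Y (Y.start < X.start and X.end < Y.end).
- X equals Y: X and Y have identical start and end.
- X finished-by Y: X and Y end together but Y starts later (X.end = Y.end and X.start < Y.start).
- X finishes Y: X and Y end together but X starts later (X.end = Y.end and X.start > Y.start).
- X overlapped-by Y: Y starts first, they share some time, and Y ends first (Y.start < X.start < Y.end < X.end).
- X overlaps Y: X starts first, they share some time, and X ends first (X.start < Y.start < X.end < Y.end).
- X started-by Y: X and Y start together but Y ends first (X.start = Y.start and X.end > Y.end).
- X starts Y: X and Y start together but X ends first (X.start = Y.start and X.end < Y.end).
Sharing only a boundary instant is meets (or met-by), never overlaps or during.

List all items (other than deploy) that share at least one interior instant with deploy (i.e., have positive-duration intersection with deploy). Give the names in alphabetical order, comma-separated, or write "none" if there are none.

backup, build, compaction, demo, handoff, load_test, snapshot, soundcheck

Target deploy = [Thu 16:00, Fri 00:00].
backup [Thu 20:00, Fri 04:00] → overlapped-by → yes.
build [Tue 20:00, Fri 09:00] → contains → yes.
compaction [Thu 14:00, Fri 16:00] → contains → yes.
demo [Wed 21:00, Sat 04:00] → contains → yes.
handoff [Thu 18:00, Fri 05:00] → overlapped-by → yes.
load_test [Thu 04:00, Fri 02:00] → contains → yes.
qa_pass [Sat 17:00, Sun 17:00] → after → no.
reindex [Fri 18:00, Sat 13:00] → after → no.
snapshot [Thu 02:00, Sun 08:00] → contains → yes.
soundcheck [Wed 03:00, Sat 00:00] → contains → yes.
standup [Wed 08:00, Thu 07:00] → before → no.
Result: backup, build, compaction, demo, handoff, load_test, snapshot, soundcheck.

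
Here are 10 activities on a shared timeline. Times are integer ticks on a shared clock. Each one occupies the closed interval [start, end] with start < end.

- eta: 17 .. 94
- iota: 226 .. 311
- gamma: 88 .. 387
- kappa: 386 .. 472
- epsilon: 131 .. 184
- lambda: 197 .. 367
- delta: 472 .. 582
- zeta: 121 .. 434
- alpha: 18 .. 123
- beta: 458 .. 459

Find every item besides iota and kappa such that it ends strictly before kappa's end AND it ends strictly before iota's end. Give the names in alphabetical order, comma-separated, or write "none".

alpha, epsilon, eta

Conditions: its end is strictly before kappa's end (X.end < 472) AND its end is strictly before iota's end (X.end < 311).
alpha: end 123 < 472? ✓; end 123 < 311? ✓ → yes.
beta: end 459 < 472? ✓; end 459 < 311? ✗ → no.
delta: end 582 < 472? ✗; end 582 < 311? ✗ → no.
epsilon: end 184 < 472? ✓; end 184 < 311? ✓ → yes.
eta: end 94 < 472? ✓; end 94 < 311? ✓ → yes.
gamma: end 387 < 472? ✓; end 387 < 311? ✗ → no.
lambda: end 367 < 472? ✓; end 367 < 311? ✗ → no.
zeta: end 434 < 472? ✓; end 434 < 311? ✗ → no.
Result: alpha, epsilon, eta.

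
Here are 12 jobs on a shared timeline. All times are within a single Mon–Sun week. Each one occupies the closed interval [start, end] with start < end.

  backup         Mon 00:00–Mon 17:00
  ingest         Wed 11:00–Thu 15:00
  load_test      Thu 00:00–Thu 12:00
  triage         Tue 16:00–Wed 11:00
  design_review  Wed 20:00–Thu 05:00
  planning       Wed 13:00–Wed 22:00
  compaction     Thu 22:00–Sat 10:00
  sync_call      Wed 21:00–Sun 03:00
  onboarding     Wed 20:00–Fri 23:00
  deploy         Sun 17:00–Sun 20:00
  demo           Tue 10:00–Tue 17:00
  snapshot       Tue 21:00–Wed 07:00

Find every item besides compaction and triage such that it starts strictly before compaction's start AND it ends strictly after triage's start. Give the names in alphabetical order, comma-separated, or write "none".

Conditions: its start is strictly before compaction's start (X.start < Thu 22:00) AND its end is strictly after triage's start (X.end > Tue 16:00).
backup: start Mon 00:00 < Thu 22:00? ✓; end Mon 17:00 > Tue 16:00? ✗ → no.
demo: start Tue 10:00 < Thu 22:00? ✓; end Tue 17:00 > Tue 16:00? ✓ → yes.
deploy: start Sun 17:00 < Thu 22:00? ✗; end Sun 20:00 > Tue 16:00? ✓ → no.
design_review: start Wed 20:00 < Thu 22:00? ✓; end Thu 05:00 > Tue 16:00? ✓ → yes.
ingest: start Wed 11:00 < Thu 22:00? ✓; end Thu 15:00 > Tue 16:00? ✓ → yes.
load_test: start Thu 00:00 < Thu 22:00? ✓; end Thu 12:00 > Tue 16:00? ✓ → yes.
onboarding: start Wed 20:00 < Thu 22:00? ✓; end Fri 23:00 > Tue 16:00? ✓ → yes.
planning: start Wed 13:00 < Thu 22:00? ✓; end Wed 22:00 > Tue 16:00? ✓ → yes.
snapshot: start Tue 21:00 < Thu 22:00? ✓; end Wed 07:00 > Tue 16:00? ✓ → yes.
sync_call: start Wed 21:00 < Thu 22:00? ✓; end Sun 03:00 > Tue 16:00? ✓ → yes.
Result: demo, design_review, ingest, load_test, onboarding, planning, snapshot, sync_call.

demo, design_review, ingest, load_test, onboarding, planning, snapshot, sync_call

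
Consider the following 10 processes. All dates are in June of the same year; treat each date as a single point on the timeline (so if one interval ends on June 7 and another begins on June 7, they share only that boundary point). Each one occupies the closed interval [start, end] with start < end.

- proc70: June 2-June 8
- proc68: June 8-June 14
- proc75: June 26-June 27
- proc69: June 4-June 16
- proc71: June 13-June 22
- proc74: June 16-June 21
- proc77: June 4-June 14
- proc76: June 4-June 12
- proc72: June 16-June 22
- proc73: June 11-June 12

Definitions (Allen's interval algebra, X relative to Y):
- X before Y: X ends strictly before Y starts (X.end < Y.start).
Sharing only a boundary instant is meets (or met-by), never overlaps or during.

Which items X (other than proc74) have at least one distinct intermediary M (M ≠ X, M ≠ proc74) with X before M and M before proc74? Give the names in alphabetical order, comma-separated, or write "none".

Target proc74 = [June 16, June 21].
Intermediaries M with M before proc74: proc68, proc70, proc73, proc76, proc77.
Via proc68 — items with X before proc68: none.
Via proc70 — items with X before proc70: none.
Via proc73 — items with X before proc73: proc70.
Via proc76 — items with X before proc76: none.
Via proc77 — items with X before proc77: none.
Union: proc70.

proc70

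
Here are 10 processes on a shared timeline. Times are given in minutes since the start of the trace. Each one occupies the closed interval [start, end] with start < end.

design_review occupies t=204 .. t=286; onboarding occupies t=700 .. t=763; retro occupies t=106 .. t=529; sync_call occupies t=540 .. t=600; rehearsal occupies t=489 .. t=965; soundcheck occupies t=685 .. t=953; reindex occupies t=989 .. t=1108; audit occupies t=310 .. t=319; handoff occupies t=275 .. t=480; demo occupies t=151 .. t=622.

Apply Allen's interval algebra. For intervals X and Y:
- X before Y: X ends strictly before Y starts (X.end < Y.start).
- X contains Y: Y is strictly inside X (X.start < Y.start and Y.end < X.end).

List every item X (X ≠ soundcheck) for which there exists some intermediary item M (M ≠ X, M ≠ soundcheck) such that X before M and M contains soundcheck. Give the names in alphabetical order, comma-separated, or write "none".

Target soundcheck = [t=685, t=953].
Intermediaries M with M contains soundcheck: rehearsal.
Via rehearsal — items with X before rehearsal: audit, design_review, handoff.
Union: audit, design_review, handoff.

audit, design_review, handoff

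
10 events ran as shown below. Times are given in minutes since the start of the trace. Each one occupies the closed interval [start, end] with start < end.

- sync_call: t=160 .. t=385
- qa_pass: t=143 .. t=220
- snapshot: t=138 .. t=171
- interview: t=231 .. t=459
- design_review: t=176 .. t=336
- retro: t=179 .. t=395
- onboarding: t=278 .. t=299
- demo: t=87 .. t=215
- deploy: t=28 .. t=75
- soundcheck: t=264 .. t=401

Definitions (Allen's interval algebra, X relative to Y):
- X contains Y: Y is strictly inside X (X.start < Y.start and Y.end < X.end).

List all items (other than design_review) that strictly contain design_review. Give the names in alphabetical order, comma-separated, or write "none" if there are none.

sync_call

Target design_review = [t=176, t=336].
demo [t=87, t=215] → overlaps → no.
deploy [t=28, t=75] → before → no.
interview [t=231, t=459] → overlapped-by → no.
onboarding [t=278, t=299] → during → no.
qa_pass [t=143, t=220] → overlaps → no.
retro [t=179, t=395] → overlapped-by → no.
snapshot [t=138, t=171] → before → no.
soundcheck [t=264, t=401] → overlapped-by → no.
sync_call [t=160, t=385] → contains → yes.
Result: sync_call.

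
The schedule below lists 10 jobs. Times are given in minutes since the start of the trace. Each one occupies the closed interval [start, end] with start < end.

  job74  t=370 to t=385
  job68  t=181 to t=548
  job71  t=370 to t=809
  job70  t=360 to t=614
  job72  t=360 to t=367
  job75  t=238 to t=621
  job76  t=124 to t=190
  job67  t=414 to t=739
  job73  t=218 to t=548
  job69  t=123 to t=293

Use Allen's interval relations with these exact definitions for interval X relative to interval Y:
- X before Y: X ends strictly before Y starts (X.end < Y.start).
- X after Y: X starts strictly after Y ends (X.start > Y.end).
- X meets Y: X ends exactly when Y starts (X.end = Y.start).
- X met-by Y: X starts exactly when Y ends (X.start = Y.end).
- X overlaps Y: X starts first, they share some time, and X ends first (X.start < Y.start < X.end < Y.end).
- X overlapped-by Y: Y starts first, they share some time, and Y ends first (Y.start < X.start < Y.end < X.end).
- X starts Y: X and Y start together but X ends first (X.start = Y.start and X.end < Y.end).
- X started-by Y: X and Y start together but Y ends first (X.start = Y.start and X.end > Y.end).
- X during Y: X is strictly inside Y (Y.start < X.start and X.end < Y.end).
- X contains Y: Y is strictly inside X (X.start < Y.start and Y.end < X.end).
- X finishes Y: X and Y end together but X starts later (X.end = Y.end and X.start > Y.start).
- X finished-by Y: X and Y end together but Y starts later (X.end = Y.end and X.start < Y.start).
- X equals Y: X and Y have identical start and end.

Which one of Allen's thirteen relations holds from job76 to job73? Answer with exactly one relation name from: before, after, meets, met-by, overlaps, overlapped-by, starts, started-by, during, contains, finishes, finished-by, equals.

job76 = [t=124, t=190]; job73 = [t=218, t=548].
Compare endpoints: job76.start < job73.start, job76.start < job73.end, job76.end < job73.start, job76.end < job73.end.
That pattern is 'before'.

before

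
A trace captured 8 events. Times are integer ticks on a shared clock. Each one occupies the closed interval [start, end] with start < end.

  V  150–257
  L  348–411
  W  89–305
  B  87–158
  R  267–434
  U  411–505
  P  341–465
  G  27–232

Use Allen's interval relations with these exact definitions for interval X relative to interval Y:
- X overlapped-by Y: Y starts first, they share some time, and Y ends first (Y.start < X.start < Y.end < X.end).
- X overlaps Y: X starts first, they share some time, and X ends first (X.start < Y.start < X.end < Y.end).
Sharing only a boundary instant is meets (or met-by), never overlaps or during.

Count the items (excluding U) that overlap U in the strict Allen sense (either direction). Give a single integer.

2

Target U = [411, 505].
B [87, 158] → before → no.
G [27, 232] → before → no.
L [348, 411] → meets → no.
P [341, 465] → overlaps → counts.
R [267, 434] → overlaps → counts.
V [150, 257] → before → no.
W [89, 305] → before → no.
Total: 2.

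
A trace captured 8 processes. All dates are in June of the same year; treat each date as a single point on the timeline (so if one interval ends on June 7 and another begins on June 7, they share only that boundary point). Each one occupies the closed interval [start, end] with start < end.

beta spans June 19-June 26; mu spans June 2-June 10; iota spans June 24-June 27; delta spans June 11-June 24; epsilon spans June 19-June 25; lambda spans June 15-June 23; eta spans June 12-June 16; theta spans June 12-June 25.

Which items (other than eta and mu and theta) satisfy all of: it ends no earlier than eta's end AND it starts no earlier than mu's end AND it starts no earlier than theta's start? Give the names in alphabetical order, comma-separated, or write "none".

beta, epsilon, iota, lambda

Conditions: its end is no earlier than eta's end (X.end >= June 16) AND its start is no earlier than mu's end (X.start >= June 10) AND its start is no earlier than theta's start (X.start >= June 12).
beta: end June 26 >= June 16? ✓; start June 19 >= June 10? ✓; start June 19 >= June 12? ✓ → yes.
delta: end June 24 >= June 16? ✓; start June 11 >= June 10? ✓; start June 11 >= June 12? ✗ → no.
epsilon: end June 25 >= June 16? ✓; start June 19 >= June 10? ✓; start June 19 >= June 12? ✓ → yes.
iota: end June 27 >= June 16? ✓; start June 24 >= June 10? ✓; start June 24 >= June 12? ✓ → yes.
lambda: end June 23 >= June 16? ✓; start June 15 >= June 10? ✓; start June 15 >= June 12? ✓ → yes.
Result: beta, epsilon, iota, lambda.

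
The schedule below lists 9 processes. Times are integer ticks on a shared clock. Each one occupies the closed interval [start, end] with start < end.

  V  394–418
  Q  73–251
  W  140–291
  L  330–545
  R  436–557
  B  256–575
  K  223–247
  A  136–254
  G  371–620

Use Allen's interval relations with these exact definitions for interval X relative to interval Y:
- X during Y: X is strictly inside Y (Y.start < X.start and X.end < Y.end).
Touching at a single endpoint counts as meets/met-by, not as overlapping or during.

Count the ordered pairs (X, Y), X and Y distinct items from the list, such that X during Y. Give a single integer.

9

Checking all 72 ordered pairs for relation 'during'; matching pairs in alphabetical order:
(K, A): K during A ✓
(K, Q): K during Q ✓
(K, W): K during W ✓
(L, B): L during B ✓
(R, B): R during B ✓
(R, G): R during G ✓
(V, B): V during B ✓
(V, G): V during G ✓
(V, L): V during L ✓
Count: 9.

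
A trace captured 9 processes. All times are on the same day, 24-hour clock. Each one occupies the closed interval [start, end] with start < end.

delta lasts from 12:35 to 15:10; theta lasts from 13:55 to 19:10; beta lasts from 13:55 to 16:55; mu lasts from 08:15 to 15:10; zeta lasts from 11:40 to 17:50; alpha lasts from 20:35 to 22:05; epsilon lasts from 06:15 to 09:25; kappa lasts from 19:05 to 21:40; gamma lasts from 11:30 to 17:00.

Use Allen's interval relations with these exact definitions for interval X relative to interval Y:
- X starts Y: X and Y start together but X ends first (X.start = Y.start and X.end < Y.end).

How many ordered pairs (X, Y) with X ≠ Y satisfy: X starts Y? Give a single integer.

Checking all 72 ordered pairs for relation 'starts'; matching pairs in alphabetical order:
(beta, theta): beta starts theta ✓
Count: 1.

1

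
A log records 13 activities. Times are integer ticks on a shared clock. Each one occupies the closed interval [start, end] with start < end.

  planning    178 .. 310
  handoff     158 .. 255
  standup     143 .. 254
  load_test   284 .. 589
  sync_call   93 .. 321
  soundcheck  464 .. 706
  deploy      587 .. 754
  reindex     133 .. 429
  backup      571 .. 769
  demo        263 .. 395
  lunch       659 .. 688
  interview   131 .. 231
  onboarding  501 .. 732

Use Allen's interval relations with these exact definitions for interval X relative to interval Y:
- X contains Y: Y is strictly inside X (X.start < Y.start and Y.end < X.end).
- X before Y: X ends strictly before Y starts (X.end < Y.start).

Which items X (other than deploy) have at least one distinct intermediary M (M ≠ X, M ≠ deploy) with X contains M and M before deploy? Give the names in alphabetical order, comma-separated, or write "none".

Target deploy = [587, 754].
Intermediaries M with M before deploy: demo, handoff, interview, planning, reindex, standup, sync_call.
Via demo — items with X contains demo: reindex.
Via handoff — items with X contains handoff: reindex, sync_call.
Via interview — items with X contains interview: sync_call.
Via planning — items with X contains planning: reindex, sync_call.
Via reindex — items with X contains reindex: none.
Via standup — items with X contains standup: reindex, sync_call.
Via sync_call — items with X contains sync_call: none.
Union: reindex, sync_call.

reindex, sync_call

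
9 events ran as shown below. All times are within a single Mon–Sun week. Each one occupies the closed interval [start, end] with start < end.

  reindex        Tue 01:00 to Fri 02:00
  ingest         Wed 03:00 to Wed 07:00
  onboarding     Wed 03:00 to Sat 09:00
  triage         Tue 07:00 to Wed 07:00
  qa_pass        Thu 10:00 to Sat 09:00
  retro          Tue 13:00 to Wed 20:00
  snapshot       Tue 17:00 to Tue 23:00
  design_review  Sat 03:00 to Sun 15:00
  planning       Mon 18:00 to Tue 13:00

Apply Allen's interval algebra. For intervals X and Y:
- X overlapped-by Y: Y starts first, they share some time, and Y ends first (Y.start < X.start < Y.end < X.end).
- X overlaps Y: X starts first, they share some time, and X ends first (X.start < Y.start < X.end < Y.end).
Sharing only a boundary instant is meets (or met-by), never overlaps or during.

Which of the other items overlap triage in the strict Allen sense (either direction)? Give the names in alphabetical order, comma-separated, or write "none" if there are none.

onboarding, planning, retro

Target triage = [Tue 07:00, Wed 07:00].
design_review [Sat 03:00, Sun 15:00] → after → no.
ingest [Wed 03:00, Wed 07:00] → finishes → no.
onboarding [Wed 03:00, Sat 09:00] → overlapped-by → yes.
planning [Mon 18:00, Tue 13:00] → overlaps → yes.
qa_pass [Thu 10:00, Sat 09:00] → after → no.
reindex [Tue 01:00, Fri 02:00] → contains → no.
retro [Tue 13:00, Wed 20:00] → overlapped-by → yes.
snapshot [Tue 17:00, Tue 23:00] → during → no.
Result: onboarding, planning, retro.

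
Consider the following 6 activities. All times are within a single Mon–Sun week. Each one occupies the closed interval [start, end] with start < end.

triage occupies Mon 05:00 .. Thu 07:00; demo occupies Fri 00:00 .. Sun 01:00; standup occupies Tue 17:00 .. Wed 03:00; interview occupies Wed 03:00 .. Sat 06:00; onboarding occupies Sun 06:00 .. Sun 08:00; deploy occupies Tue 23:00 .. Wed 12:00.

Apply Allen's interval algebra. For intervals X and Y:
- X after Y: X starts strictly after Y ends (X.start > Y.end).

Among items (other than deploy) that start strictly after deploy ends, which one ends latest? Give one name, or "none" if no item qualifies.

Target deploy = [Tue 23:00, Wed 12:00].
demo [Fri 00:00, Sun 01:00] → after → candidate.
interview [Wed 03:00, Sat 06:00] → overlapped-by → excluded.
onboarding [Sun 06:00, Sun 08:00] → after → candidate.
standup [Tue 17:00, Wed 03:00] → overlaps → excluded.
triage [Mon 05:00, Thu 07:00] → contains → excluded.
Among candidates, latest end is Sun 08:00 → onboarding.

onboarding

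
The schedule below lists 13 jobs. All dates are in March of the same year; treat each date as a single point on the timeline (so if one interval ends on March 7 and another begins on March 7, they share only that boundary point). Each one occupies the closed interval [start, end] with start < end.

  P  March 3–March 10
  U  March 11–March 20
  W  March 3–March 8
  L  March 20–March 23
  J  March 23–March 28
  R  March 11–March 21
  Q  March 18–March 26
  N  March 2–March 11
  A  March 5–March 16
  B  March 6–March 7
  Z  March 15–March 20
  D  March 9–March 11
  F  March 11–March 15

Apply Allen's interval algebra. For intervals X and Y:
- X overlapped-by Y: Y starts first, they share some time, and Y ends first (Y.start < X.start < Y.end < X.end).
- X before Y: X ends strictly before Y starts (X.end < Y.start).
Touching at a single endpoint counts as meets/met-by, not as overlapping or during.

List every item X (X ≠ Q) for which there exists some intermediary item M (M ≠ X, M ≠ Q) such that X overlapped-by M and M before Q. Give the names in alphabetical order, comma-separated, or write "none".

Target Q = [March 18, March 26].
Intermediaries M with M before Q: A, B, D, F, N, P, W.
Via A — items with X overlapped-by A: R, U, Z.
Via B — items with X overlapped-by B: none.
Via D — items with X overlapped-by D: none.
Via F — items with X overlapped-by F: none.
Via N — items with X overlapped-by N: A.
Via P — items with X overlapped-by P: A, D.
Via W — items with X overlapped-by W: A.
Union: A, D, R, U, Z.

A, D, R, U, Z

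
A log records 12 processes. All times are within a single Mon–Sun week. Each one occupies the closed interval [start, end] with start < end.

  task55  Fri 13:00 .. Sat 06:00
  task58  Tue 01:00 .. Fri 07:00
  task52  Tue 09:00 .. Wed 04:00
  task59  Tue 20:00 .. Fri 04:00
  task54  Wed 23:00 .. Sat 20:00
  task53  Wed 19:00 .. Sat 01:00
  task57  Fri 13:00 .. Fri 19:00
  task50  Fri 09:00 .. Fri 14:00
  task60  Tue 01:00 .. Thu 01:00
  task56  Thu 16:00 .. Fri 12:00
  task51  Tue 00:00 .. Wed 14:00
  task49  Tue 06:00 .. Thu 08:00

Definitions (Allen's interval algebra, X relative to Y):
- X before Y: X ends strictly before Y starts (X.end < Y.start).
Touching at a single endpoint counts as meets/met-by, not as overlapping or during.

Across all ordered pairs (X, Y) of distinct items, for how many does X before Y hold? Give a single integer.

28

Checking all 132 ordered pairs for relation 'before'; matching pairs in alphabetical order:
(task49, task50): task49 before task50 ✓
(task49, task55): task49 before task55 ✓
(task49, task56): task49 before task56 ✓
(task49, task57): task49 before task57 ✓
(task51, task50): task51 before task50 ✓
(task51, task53): task51 before task53 ✓
(task51, task54): task51 before task54 ✓
(task51, task55): task51 before task55 ✓
(task51, task56): task51 before task56 ✓
(task51, task57): task51 before task57 ✓
(task52, task50): task52 before task50 ✓
(task52, task53): task52 before task53 ✓
(task52, task54): task52 before task54 ✓
(task52, task55): task52 before task55 ✓
(task52, task56): task52 before task56 ✓
(task52, task57): task52 before task57 ✓
(task56, task55): task56 before task55 ✓
(task56, task57): task56 before task57 ✓
(task58, task50): task58 before task50 ✓
(task58, task55): task58 before task55 ✓
(task58, task57): task58 before task57 ✓
(task59, task50): task59 before task50 ✓
(task59, task55): task59 before task55 ✓
(task59, task57): task59 before task57 ✓
... plus 4 further pairs not listed.
Count: 28.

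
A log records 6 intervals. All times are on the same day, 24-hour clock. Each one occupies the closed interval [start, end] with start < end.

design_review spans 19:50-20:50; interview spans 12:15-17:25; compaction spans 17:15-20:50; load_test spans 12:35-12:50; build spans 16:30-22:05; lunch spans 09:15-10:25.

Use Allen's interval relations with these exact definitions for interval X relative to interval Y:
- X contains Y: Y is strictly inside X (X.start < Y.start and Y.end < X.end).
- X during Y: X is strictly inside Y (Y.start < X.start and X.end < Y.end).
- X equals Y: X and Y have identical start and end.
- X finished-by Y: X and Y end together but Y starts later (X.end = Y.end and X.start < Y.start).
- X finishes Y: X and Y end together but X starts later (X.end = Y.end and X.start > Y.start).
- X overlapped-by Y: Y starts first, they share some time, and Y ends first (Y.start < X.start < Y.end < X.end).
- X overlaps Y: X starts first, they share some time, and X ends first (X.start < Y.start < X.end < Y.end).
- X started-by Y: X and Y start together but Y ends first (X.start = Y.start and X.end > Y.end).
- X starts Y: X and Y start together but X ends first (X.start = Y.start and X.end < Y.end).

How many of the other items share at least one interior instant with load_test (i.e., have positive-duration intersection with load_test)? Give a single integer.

Target load_test = [12:35, 12:50].
build [16:30, 22:05] → after → no.
compaction [17:15, 20:50] → after → no.
design_review [19:50, 20:50] → after → no.
interview [12:15, 17:25] → contains → counts.
lunch [09:15, 10:25] → before → no.
Total: 1.

1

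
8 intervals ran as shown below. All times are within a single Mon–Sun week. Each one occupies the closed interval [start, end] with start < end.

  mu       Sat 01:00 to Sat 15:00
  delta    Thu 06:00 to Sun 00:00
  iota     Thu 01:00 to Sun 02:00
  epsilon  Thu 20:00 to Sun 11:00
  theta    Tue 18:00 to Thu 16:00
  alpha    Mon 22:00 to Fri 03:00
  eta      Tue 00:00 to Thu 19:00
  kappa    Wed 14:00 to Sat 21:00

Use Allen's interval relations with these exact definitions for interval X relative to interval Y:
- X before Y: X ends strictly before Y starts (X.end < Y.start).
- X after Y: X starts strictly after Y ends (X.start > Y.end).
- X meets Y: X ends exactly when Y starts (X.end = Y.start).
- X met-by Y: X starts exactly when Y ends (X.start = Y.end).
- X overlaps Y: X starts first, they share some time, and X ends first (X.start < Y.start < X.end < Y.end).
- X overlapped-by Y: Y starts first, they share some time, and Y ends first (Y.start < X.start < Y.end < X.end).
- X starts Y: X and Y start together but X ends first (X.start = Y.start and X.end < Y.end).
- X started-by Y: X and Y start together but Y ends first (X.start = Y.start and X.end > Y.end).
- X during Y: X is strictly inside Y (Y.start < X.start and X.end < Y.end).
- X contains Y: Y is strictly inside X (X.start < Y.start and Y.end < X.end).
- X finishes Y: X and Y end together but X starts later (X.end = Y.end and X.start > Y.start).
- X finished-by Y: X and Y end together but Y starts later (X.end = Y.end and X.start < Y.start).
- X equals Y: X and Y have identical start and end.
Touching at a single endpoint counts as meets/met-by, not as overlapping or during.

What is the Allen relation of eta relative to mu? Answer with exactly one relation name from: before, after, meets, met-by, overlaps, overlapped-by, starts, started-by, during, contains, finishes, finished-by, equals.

before

eta = [Tue 00:00, Thu 19:00]; mu = [Sat 01:00, Sat 15:00].
Compare endpoints: eta.start < mu.start, eta.start < mu.end, eta.end < mu.start, eta.end < mu.end.
That pattern is 'before'.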